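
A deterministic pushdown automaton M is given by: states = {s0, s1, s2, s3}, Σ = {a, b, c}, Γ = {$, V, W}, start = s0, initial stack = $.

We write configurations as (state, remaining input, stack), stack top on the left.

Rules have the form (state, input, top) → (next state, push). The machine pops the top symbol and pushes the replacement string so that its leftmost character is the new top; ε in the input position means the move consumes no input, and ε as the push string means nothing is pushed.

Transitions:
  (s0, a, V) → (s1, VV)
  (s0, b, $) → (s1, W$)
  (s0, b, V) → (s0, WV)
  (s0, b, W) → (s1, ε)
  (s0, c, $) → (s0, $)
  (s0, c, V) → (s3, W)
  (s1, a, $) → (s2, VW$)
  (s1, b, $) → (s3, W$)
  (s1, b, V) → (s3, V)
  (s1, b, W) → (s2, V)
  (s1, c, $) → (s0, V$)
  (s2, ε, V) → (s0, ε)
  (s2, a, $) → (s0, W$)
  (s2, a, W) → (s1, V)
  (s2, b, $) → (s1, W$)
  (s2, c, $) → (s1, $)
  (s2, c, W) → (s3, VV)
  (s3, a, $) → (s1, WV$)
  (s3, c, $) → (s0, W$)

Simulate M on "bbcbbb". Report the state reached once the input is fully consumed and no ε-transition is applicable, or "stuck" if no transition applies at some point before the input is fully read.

s1

(s0, bbcbbb, $)
  read b, top $: go to s1, push W$ → (s1, bcbbb, W$)
  read b, top W: go to s2, push V → (s2, cbbb, V$)
  ε-move, top V: go to s0, push ε → (s0, cbbb, $)
  read c, top $: go to s0, push $ → (s0, bbb, $)
  read b, top $: go to s1, push W$ → (s1, bb, W$)
  read b, top W: go to s2, push V → (s2, b, V$)
  ε-move, top V: go to s0, push ε → (s0, b, $)
  read b, top $: go to s1, push W$ → (s1, ε, W$)
All input consumed; M is in state s1.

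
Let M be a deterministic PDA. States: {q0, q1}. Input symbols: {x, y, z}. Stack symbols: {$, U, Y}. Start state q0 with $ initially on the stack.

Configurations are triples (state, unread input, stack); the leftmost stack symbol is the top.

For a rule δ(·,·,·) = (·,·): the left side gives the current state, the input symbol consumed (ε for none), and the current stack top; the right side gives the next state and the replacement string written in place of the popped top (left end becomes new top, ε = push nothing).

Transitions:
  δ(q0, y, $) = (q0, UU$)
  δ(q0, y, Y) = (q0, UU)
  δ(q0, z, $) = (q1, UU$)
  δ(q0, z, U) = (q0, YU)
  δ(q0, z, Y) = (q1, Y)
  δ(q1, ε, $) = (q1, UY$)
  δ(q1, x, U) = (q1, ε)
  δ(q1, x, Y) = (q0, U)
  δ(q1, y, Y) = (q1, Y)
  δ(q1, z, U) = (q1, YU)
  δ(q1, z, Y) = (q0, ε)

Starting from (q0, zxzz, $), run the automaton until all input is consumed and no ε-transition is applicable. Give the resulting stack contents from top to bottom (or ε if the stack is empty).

U$

(q0, zxzz, $)
  read z, top $: go to q1, push UU$ → (q1, xzz, UU$)
  read x, top U: go to q1, push ε → (q1, zz, U$)
  read z, top U: go to q1, push YU → (q1, z, YU$)
  read z, top Y: go to q0, push ε → (q0, ε, U$)
All input consumed in state q0 with stack U$.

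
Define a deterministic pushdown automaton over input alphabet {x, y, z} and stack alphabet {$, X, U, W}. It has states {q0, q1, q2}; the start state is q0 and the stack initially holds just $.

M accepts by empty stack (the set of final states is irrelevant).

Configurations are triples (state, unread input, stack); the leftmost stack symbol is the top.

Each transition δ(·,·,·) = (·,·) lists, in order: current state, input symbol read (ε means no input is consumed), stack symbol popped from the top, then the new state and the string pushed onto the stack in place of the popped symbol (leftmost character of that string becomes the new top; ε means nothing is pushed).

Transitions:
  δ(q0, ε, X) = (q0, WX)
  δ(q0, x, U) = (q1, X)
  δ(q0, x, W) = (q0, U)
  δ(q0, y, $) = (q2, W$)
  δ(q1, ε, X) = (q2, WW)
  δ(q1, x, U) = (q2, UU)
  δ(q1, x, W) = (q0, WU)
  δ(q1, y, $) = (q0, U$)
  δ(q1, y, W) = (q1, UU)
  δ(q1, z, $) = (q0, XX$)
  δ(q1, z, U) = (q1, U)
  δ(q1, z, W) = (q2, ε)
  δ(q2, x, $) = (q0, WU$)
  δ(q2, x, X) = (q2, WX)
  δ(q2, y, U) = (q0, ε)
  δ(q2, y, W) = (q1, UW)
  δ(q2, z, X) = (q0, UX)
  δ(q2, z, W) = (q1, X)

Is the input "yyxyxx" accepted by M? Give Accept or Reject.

(q0, yyxyxx, $)
  read y, top $: go to q2, push W$ → (q2, yxyxx, W$)
  read y, top W: go to q1, push UW → (q1, xyxx, UW$)
  read x, top U: go to q2, push UU → (q2, yxx, UUW$)
  read y, top U: go to q0, push ε → (q0, xx, UW$)
  read x, top U: go to q1, push X → (q1, x, XW$)
  ε-move, top X: go to q2, push WW → (q2, x, WWW$)
No transition applies at (q2, x, WWW$); input not fully consumed.

Reject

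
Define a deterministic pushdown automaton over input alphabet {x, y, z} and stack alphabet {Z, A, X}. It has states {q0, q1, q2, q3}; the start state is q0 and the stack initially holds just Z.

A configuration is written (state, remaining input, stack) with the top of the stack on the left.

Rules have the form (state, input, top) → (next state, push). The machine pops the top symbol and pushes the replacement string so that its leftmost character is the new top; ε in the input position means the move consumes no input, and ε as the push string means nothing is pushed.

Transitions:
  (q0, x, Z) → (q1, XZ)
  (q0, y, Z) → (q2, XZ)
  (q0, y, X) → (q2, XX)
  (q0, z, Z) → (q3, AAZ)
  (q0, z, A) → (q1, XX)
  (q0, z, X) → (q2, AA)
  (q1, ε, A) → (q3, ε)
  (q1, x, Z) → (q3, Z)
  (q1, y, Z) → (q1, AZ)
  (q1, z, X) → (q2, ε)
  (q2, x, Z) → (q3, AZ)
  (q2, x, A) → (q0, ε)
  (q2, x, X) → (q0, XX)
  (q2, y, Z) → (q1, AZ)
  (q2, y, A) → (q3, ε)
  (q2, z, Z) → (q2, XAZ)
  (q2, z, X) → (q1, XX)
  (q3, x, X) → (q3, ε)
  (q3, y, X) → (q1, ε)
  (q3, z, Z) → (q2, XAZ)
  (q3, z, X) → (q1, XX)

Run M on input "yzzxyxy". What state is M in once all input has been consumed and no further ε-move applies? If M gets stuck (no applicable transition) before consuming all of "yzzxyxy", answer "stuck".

(q0, yzzxyxy, Z) ⊢ (q2, zzxyxy, XZ) ⊢ (q1, zxyxy, XXZ) ⊢ (q2, xyxy, XZ) ⊢ (q0, yxy, XXZ) ⊢ (q2, xy, XXXZ) ⊢ (q0, y, XXXXZ) ⊢ (q2, ε, XXXXXZ)
All input consumed; M is in state q2.

q2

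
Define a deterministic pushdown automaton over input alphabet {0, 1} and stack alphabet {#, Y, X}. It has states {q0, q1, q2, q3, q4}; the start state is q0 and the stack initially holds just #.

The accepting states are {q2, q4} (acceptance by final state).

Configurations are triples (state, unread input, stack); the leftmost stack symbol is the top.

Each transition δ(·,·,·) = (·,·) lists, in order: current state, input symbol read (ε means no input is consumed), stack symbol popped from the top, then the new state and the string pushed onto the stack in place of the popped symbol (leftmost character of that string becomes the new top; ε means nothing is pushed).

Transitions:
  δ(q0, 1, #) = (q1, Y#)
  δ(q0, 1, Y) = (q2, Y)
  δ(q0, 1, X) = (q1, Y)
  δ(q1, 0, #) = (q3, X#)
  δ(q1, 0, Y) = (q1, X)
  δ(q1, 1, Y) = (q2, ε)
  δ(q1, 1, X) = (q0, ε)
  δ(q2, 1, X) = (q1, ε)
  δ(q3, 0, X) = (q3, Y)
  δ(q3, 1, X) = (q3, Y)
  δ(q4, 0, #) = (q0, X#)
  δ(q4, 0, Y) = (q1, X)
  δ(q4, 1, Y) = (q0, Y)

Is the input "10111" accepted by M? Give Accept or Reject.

Accept

(q0, 10111, #)
  read 1, top #: go to q1, push Y# → (q1, 0111, Y#)
  read 0, top Y: go to q1, push X → (q1, 111, X#)
  read 1, top X: go to q0, push ε → (q0, 11, #)
  read 1, top #: go to q1, push Y# → (q1, 1, Y#)
  read 1, top Y: go to q2, push ε → (q2, ε, #)
All input consumed; state q2 ∈ F.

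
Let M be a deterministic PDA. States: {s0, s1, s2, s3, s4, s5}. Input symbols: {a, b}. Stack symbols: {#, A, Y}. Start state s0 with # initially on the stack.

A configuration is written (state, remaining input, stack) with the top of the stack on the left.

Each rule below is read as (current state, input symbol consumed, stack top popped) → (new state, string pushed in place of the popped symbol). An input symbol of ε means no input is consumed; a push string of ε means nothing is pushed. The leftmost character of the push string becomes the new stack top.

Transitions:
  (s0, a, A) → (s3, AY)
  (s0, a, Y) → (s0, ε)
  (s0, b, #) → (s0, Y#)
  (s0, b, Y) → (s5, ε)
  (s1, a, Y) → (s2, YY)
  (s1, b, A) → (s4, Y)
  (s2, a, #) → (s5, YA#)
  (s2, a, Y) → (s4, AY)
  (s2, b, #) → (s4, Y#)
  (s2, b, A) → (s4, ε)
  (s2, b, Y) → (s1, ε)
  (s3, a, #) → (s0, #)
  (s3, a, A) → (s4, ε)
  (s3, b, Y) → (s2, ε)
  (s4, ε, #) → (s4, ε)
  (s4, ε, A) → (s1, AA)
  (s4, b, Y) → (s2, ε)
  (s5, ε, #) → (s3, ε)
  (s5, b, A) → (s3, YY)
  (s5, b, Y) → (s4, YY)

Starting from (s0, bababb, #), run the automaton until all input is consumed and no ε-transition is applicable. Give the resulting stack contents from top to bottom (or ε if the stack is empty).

ε

(s0, bababb, #) ⊢ (s0, ababb, Y#) ⊢ (s0, babb, #) ⊢ (s0, abb, Y#) ⊢ (s0, bb, #) ⊢ (s0, b, Y#) ⊢ (s5, ε, #) ⊢ (s3, ε, ε)
All input consumed in state s3 with stack ε.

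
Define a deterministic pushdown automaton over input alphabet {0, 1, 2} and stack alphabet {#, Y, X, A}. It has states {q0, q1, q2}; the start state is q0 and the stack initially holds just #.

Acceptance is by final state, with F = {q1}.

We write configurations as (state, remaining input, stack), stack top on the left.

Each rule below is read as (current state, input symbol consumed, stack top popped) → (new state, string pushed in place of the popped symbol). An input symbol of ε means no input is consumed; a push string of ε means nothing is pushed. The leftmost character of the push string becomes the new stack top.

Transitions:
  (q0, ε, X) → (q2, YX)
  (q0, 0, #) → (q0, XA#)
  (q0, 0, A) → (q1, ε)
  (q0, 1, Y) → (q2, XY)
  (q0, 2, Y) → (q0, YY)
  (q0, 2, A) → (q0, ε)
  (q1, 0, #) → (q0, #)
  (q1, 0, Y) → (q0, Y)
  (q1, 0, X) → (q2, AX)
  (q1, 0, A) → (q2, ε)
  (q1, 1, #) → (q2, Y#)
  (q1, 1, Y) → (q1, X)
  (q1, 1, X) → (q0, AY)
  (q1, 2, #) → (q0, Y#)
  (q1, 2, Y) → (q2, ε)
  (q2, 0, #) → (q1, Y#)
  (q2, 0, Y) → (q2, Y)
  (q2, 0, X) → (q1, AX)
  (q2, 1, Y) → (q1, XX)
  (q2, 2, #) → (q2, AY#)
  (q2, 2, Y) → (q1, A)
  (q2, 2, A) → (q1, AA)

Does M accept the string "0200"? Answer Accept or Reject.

(q0, 0200, #)
  read 0, top #: go to q0, push XA# → (q0, 200, XA#)
  ε-move, top X: go to q2, push YX → (q2, 200, YXA#)
  read 2, top Y: go to q1, push A → (q1, 00, AXA#)
  read 0, top A: go to q2, push ε → (q2, 0, XA#)
  read 0, top X: go to q1, push AX → (q1, ε, AXA#)
All input consumed; state q1 ∈ F.

Accept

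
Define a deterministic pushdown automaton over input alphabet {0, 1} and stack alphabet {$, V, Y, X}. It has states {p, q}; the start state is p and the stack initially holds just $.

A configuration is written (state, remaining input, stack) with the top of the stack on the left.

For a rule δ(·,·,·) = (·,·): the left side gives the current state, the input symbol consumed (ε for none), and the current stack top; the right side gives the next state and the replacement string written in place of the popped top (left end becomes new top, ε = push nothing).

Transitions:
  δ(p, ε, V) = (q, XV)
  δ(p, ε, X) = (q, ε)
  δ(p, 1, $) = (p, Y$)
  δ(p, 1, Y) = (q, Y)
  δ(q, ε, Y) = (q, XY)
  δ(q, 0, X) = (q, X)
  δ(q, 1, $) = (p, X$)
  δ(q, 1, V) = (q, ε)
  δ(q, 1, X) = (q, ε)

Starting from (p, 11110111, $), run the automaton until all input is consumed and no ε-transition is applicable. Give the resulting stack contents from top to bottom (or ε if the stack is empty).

XY$

(p, 11110111, $)
  read 1, top $: go to p, push Y$ → (p, 1110111, Y$)
  read 1, top Y: go to q, push Y → (q, 110111, Y$)
  ε-move, top Y: go to q, push XY → (q, 110111, XY$)
  read 1, top X: go to q, push ε → (q, 10111, Y$)
  ε-move, top Y: go to q, push XY → (q, 10111, XY$)
  read 1, top X: go to q, push ε → (q, 0111, Y$)
  ε-move, top Y: go to q, push XY → (q, 0111, XY$)
  read 0, top X: go to q, push X → (q, 111, XY$)
  read 1, top X: go to q, push ε → (q, 11, Y$)
  ε-move, top Y: go to q, push XY → (q, 11, XY$)
  read 1, top X: go to q, push ε → (q, 1, Y$)
  ε-move, top Y: go to q, push XY → (q, 1, XY$)
  read 1, top X: go to q, push ε → (q, ε, Y$)
  ε-move, top Y: go to q, push XY → (q, ε, XY$)
All input consumed in state q with stack XY$.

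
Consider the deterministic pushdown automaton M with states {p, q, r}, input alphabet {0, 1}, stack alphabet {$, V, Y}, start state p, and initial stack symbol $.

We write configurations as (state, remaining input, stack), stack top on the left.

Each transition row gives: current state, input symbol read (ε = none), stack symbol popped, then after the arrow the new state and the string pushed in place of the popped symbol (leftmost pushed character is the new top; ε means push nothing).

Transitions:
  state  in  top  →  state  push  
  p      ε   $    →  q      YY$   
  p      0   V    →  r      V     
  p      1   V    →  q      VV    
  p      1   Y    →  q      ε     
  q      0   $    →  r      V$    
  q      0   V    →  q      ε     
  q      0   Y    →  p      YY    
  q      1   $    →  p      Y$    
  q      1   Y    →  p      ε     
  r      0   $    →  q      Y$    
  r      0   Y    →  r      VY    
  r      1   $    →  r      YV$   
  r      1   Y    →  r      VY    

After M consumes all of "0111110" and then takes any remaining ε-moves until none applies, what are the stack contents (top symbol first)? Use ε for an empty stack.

V$

(p, 0111110, $)
  ε-move, top $: go to q, push YY$ → (q, 0111110, YY$)
  read 0, top Y: go to p, push YY → (p, 111110, YYY$)
  read 1, top Y: go to q, push ε → (q, 11110, YY$)
  read 1, top Y: go to p, push ε → (p, 1110, Y$)
  read 1, top Y: go to q, push ε → (q, 110, $)
  read 1, top $: go to p, push Y$ → (p, 10, Y$)
  read 1, top Y: go to q, push ε → (q, 0, $)
  read 0, top $: go to r, push V$ → (r, ε, V$)
All input consumed in state r with stack V$.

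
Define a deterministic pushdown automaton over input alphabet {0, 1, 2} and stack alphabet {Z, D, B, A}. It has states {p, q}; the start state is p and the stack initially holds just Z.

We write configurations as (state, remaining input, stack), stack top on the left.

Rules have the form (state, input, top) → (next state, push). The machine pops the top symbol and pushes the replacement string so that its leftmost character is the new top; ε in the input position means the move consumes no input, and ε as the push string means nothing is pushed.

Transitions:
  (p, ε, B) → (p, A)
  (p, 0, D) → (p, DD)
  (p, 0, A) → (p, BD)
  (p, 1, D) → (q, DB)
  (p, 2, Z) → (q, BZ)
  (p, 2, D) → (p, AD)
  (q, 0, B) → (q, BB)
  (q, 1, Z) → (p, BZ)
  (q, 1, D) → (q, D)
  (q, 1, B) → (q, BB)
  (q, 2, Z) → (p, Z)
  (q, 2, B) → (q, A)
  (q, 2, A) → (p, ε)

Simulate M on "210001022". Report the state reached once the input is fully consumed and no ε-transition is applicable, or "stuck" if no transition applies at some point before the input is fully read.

(p, 210001022, Z)
  read 2, top Z: go to q, push BZ → (q, 10001022, BZ)
  read 1, top B: go to q, push BB → (q, 0001022, BBZ)
  read 0, top B: go to q, push BB → (q, 001022, BBBZ)
  read 0, top B: go to q, push BB → (q, 01022, BBBBZ)
  read 0, top B: go to q, push BB → (q, 1022, BBBBBZ)
  read 1, top B: go to q, push BB → (q, 022, BBBBBBZ)
  read 0, top B: go to q, push BB → (q, 22, BBBBBBBZ)
  read 2, top B: go to q, push A → (q, 2, ABBBBBBZ)
  read 2, top A: go to p, push ε → (p, ε, BBBBBBZ)
  ε-move, top B: go to p, push A → (p, ε, ABBBBBZ)
All input consumed; M is in state p.

p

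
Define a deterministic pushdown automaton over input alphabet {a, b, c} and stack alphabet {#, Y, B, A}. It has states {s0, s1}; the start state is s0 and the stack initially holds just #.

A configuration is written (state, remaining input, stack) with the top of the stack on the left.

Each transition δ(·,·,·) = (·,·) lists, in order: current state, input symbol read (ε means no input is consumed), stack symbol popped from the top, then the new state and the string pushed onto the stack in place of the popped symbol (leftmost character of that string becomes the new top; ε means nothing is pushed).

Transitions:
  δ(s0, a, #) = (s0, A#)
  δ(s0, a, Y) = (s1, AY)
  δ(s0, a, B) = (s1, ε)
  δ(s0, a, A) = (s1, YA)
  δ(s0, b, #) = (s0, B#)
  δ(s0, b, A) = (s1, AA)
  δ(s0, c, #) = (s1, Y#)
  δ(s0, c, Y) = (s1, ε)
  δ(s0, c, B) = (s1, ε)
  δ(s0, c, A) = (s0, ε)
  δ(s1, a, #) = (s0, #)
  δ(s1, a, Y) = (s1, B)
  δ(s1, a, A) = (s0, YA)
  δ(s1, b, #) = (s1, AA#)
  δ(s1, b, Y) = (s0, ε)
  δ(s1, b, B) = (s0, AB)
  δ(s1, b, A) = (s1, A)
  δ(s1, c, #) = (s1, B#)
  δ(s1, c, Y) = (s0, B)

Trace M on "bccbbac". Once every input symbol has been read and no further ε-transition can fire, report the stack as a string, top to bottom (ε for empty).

(s0, bccbbac, #)
  read b, top #: go to s0, push B# → (s0, ccbbac, B#)
  read c, top B: go to s1, push ε → (s1, cbbac, #)
  read c, top #: go to s1, push B# → (s1, bbac, B#)
  read b, top B: go to s0, push AB → (s0, bac, AB#)
  read b, top A: go to s1, push AA → (s1, ac, AAB#)
  read a, top A: go to s0, push YA → (s0, c, YAAB#)
  read c, top Y: go to s1, push ε → (s1, ε, AAB#)
All input consumed in state s1 with stack AAB#.

AAB#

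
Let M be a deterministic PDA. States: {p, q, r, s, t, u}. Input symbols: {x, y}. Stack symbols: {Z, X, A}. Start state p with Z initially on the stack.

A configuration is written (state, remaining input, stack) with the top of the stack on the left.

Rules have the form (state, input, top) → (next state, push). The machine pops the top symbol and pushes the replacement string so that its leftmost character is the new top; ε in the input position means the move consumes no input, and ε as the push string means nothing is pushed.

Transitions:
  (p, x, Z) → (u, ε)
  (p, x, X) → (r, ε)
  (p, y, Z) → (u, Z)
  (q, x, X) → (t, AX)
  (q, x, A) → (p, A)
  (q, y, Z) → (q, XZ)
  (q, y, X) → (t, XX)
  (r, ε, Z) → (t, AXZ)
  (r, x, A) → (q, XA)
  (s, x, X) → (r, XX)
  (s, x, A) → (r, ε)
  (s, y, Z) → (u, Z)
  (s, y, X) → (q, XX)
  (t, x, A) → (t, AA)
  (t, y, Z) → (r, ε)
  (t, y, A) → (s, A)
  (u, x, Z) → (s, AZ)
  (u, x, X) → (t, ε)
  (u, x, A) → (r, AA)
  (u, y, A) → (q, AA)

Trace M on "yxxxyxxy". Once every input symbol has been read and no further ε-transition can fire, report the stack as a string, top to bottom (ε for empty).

(p, yxxxyxxy, Z)
  read y, top Z: go to u, push Z → (u, xxxyxxy, Z)
  read x, top Z: go to s, push AZ → (s, xxyxxy, AZ)
  read x, top A: go to r, push ε → (r, xyxxy, Z)
  ε-move, top Z: go to t, push AXZ → (t, xyxxy, AXZ)
  read x, top A: go to t, push AA → (t, yxxy, AAXZ)
  read y, top A: go to s, push A → (s, xxy, AAXZ)
  read x, top A: go to r, push ε → (r, xy, AXZ)
  read x, top A: go to q, push XA → (q, y, XAXZ)
  read y, top X: go to t, push XX → (t, ε, XXAXZ)
All input consumed in state t with stack XXAXZ.

XXAXZ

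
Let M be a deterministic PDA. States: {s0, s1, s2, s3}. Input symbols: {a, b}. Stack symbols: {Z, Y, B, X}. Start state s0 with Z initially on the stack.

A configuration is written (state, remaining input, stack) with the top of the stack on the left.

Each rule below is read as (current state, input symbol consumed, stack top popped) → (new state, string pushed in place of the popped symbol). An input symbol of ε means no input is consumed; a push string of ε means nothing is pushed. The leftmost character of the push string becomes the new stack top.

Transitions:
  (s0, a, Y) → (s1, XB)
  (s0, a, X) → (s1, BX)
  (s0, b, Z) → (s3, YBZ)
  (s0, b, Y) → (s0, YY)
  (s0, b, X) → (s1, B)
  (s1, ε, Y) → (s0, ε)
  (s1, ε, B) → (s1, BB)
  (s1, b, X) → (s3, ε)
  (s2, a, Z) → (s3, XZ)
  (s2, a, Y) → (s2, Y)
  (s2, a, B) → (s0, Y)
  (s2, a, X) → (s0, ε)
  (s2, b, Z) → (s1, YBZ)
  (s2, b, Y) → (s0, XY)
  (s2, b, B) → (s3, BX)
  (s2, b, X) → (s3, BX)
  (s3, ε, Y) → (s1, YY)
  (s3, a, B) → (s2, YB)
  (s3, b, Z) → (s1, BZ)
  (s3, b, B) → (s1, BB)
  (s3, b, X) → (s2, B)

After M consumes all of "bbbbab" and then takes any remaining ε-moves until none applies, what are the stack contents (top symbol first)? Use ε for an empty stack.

BYYYBZ

(s0, bbbbab, Z) ⊢ (s3, bbbab, YBZ) ⊢ (s1, bbbab, YYBZ) ⊢ (s0, bbbab, YBZ) ⊢ (s0, bbab, YYBZ) ⊢ (s0, bab, YYYBZ) ⊢ (s0, ab, YYYYBZ) ⊢ (s1, b, XBYYYBZ) ⊢ (s3, ε, BYYYBZ)
All input consumed in state s3 with stack BYYYBZ.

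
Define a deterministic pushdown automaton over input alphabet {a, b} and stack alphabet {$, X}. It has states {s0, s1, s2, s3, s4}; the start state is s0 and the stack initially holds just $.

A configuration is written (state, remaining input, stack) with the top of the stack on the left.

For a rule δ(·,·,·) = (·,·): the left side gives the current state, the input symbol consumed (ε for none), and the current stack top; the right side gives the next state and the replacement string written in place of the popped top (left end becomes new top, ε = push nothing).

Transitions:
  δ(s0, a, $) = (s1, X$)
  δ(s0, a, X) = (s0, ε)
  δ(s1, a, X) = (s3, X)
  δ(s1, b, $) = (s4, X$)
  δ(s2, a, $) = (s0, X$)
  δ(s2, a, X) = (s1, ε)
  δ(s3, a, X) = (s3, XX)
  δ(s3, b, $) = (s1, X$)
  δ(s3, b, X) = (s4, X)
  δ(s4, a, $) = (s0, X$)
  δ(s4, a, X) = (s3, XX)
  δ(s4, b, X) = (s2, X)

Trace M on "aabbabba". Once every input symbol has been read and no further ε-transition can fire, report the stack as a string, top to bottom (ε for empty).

(s0, aabbabba, $)
  read a, top $: go to s1, push X$ → (s1, abbabba, X$)
  read a, top X: go to s3, push X → (s3, bbabba, X$)
  read b, top X: go to s4, push X → (s4, babba, X$)
  read b, top X: go to s2, push X → (s2, abba, X$)
  read a, top X: go to s1, push ε → (s1, bba, $)
  read b, top $: go to s4, push X$ → (s4, ba, X$)
  read b, top X: go to s2, push X → (s2, a, X$)
  read a, top X: go to s1, push ε → (s1, ε, $)
All input consumed in state s1 with stack $.

$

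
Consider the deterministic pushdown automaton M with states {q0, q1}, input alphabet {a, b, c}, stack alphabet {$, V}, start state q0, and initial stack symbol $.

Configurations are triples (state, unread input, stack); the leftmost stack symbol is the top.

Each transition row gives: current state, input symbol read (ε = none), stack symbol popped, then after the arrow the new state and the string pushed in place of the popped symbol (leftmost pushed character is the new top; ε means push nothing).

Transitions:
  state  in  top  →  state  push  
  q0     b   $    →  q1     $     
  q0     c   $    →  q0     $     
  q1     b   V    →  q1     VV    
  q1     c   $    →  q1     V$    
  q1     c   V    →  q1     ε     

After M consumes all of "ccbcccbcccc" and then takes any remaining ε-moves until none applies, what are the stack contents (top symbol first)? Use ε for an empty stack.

$

(q0, ccbcccbcccc, $)
  read c, top $: go to q0, push $ → (q0, cbcccbcccc, $)
  read c, top $: go to q0, push $ → (q0, bcccbcccc, $)
  read b, top $: go to q1, push $ → (q1, cccbcccc, $)
  read c, top $: go to q1, push V$ → (q1, ccbcccc, V$)
  read c, top V: go to q1, push ε → (q1, cbcccc, $)
  read c, top $: go to q1, push V$ → (q1, bcccc, V$)
  read b, top V: go to q1, push VV → (q1, cccc, VV$)
  read c, top V: go to q1, push ε → (q1, ccc, V$)
  read c, top V: go to q1, push ε → (q1, cc, $)
  read c, top $: go to q1, push V$ → (q1, c, V$)
  read c, top V: go to q1, push ε → (q1, ε, $)
All input consumed in state q1 with stack $.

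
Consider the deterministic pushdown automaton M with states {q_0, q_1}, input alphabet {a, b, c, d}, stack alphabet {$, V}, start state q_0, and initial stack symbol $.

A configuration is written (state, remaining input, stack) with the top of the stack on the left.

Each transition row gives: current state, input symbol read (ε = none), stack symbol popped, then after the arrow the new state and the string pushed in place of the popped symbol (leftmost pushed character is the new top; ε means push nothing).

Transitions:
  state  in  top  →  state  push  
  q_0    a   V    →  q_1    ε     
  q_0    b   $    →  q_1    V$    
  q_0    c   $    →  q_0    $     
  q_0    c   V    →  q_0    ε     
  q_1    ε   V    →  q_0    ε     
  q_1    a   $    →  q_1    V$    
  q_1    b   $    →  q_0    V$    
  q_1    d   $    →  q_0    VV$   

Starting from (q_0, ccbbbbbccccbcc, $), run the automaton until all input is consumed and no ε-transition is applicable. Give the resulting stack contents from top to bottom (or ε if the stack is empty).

(q_0, ccbbbbbccccbcc, $)
  read c, top $: go to q_0, push $ → (q_0, cbbbbbccccbcc, $)
  read c, top $: go to q_0, push $ → (q_0, bbbbbccccbcc, $)
  read b, top $: go to q_1, push V$ → (q_1, bbbbccccbcc, V$)
  ε-move, top V: go to q_0, push ε → (q_0, bbbbccccbcc, $)
  read b, top $: go to q_1, push V$ → (q_1, bbbccccbcc, V$)
  ε-move, top V: go to q_0, push ε → (q_0, bbbccccbcc, $)
  read b, top $: go to q_1, push V$ → (q_1, bbccccbcc, V$)
  ε-move, top V: go to q_0, push ε → (q_0, bbccccbcc, $)
  read b, top $: go to q_1, push V$ → (q_1, bccccbcc, V$)
  ε-move, top V: go to q_0, push ε → (q_0, bccccbcc, $)
  read b, top $: go to q_1, push V$ → (q_1, ccccbcc, V$)
  ε-move, top V: go to q_0, push ε → (q_0, ccccbcc, $)
  read c, top $: go to q_0, push $ → (q_0, cccbcc, $)
  read c, top $: go to q_0, push $ → (q_0, ccbcc, $)
  read c, top $: go to q_0, push $ → (q_0, cbcc, $)
  read c, top $: go to q_0, push $ → (q_0, bcc, $)
  read b, top $: go to q_1, push V$ → (q_1, cc, V$)
  ε-move, top V: go to q_0, push ε → (q_0, cc, $)
  read c, top $: go to q_0, push $ → (q_0, c, $)
  read c, top $: go to q_0, push $ → (q_0, ε, $)
All input consumed in state q_0 with stack $.

$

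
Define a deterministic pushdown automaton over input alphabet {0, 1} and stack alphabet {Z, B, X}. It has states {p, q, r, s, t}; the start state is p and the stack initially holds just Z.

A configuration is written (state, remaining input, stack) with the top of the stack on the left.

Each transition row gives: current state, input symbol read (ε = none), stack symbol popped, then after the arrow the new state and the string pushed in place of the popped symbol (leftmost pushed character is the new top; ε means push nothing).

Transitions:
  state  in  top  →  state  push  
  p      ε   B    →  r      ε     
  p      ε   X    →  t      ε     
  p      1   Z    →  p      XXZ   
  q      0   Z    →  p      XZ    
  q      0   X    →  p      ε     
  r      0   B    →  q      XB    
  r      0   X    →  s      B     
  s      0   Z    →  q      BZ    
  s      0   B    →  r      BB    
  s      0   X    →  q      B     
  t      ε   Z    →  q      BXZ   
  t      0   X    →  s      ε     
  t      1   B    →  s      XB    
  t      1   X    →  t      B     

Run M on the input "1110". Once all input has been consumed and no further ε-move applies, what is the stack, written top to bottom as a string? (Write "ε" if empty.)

(p, 1110, Z)
  read 1, top Z: go to p, push XXZ → (p, 110, XXZ)
  ε-move, top X: go to t, push ε → (t, 110, XZ)
  read 1, top X: go to t, push B → (t, 10, BZ)
  read 1, top B: go to s, push XB → (s, 0, XBZ)
  read 0, top X: go to q, push B → (q, ε, BBZ)
All input consumed in state q with stack BBZ.

BBZ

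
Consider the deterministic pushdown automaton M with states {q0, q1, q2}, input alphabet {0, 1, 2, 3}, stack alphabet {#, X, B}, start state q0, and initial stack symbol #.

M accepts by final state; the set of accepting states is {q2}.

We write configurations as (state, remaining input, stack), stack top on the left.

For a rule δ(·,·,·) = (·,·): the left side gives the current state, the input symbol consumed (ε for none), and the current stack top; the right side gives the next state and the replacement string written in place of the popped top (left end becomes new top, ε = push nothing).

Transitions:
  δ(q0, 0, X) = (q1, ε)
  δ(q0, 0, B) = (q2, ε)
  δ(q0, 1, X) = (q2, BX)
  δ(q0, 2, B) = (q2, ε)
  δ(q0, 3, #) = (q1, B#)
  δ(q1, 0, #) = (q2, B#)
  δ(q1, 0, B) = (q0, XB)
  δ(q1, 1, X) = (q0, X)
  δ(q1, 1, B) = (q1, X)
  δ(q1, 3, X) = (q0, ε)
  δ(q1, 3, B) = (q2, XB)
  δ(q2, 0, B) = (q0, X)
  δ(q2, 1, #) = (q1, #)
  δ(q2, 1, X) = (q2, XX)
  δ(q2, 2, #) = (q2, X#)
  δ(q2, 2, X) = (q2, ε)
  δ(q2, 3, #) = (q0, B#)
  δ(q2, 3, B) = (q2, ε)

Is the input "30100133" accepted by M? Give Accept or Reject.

(q0, 30100133, #)
  read 3, top #: go to q1, push B# → (q1, 0100133, B#)
  read 0, top B: go to q0, push XB → (q0, 100133, XB#)
  read 1, top X: go to q2, push BX → (q2, 00133, BXB#)
  read 0, top B: go to q0, push X → (q0, 0133, XXB#)
  read 0, top X: go to q1, push ε → (q1, 133, XB#)
  read 1, top X: go to q0, push X → (q0, 33, XB#)
No transition applies at (q0, 33, XB#); input not fully consumed.

Reject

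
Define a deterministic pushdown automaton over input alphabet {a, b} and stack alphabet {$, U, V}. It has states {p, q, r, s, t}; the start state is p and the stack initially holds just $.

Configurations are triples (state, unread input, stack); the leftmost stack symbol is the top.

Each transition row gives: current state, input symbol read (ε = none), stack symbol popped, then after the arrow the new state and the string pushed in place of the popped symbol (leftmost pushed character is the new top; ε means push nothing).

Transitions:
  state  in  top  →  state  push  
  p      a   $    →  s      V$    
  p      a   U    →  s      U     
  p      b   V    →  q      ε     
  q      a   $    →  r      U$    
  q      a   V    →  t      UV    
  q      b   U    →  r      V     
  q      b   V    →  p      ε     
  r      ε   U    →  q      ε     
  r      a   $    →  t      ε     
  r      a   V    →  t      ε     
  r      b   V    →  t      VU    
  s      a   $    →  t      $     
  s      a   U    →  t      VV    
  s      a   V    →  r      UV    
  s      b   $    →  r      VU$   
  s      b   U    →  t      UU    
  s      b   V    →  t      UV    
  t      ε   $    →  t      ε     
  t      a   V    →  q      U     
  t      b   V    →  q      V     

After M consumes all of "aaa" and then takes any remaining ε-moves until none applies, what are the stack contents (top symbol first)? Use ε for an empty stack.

(p, aaa, $) ⊢ (s, aa, V$) ⊢ (r, a, UV$) ⊢ (q, a, V$) ⊢ (t, ε, UV$)
All input consumed in state t with stack UV$.

UV$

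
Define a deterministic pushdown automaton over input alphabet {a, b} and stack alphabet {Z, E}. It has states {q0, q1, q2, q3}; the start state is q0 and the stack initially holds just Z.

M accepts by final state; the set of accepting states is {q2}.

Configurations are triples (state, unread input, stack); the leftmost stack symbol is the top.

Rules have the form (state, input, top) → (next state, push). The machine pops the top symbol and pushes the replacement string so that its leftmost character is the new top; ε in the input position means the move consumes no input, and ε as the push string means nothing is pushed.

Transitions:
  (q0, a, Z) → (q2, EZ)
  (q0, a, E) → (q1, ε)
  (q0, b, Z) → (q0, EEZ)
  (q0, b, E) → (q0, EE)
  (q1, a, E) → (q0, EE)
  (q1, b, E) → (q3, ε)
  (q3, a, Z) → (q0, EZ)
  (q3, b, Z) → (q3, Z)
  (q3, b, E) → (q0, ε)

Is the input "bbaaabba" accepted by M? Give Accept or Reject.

(q0, bbaaabba, Z) ⊢ (q0, baaabba, EEZ) ⊢ (q0, aaabba, EEEZ) ⊢ (q1, aabba, EEZ) ⊢ (q0, abba, EEEZ) ⊢ (q1, bba, EEZ) ⊢ (q3, ba, EZ) ⊢ (q0, a, Z) ⊢ (q2, ε, EZ)
All input consumed; state q2 ∈ F.

Accept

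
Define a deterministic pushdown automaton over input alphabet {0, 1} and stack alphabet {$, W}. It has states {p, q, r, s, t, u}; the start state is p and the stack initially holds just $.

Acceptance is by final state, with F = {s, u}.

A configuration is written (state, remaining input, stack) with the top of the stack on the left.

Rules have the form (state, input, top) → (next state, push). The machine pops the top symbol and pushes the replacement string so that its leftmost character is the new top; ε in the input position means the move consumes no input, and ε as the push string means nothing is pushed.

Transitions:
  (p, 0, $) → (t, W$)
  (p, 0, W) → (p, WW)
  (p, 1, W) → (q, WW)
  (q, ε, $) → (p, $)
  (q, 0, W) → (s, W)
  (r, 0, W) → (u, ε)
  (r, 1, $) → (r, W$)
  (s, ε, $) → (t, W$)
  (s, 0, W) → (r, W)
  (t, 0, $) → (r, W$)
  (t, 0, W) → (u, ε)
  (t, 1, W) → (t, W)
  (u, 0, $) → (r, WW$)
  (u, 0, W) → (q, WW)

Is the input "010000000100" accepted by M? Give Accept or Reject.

Reject

(p, 010000000100, $)
  read 0, top $: go to t, push W$ → (t, 10000000100, W$)
  read 1, top W: go to t, push W → (t, 0000000100, W$)
  read 0, top W: go to u, push ε → (u, 000000100, $)
  read 0, top $: go to r, push WW$ → (r, 00000100, WW$)
  read 0, top W: go to u, push ε → (u, 0000100, W$)
  read 0, top W: go to q, push WW → (q, 000100, WW$)
  read 0, top W: go to s, push W → (s, 00100, WW$)
  read 0, top W: go to r, push W → (r, 0100, WW$)
  read 0, top W: go to u, push ε → (u, 100, W$)
No transition applies at (u, 100, W$); input not fully consumed.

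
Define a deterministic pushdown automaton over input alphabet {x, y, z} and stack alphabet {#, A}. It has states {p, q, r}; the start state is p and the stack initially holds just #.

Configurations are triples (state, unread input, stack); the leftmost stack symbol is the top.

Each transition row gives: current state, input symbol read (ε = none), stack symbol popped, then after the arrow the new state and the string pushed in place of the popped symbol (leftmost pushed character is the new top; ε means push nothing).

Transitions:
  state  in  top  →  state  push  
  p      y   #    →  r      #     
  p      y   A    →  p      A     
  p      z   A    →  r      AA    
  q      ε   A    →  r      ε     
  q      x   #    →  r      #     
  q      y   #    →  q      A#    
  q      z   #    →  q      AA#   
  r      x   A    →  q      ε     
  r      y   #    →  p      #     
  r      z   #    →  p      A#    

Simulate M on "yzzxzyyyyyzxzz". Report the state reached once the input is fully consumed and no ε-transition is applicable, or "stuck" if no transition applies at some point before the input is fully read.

(p, yzzxzyyyyyzxzz, #)
  read y, top #: go to r, push # → (r, zzxzyyyyyzxzz, #)
  read z, top #: go to p, push A# → (p, zxzyyyyyzxzz, A#)
  read z, top A: go to r, push AA → (r, xzyyyyyzxzz, AA#)
  read x, top A: go to q, push ε → (q, zyyyyyzxzz, A#)
  ε-move, top A: go to r, push ε → (r, zyyyyyzxzz, #)
  read z, top #: go to p, push A# → (p, yyyyyzxzz, A#)
  read y, top A: go to p, push A → (p, yyyyzxzz, A#)
  read y, top A: go to p, push A → (p, yyyzxzz, A#)
  read y, top A: go to p, push A → (p, yyzxzz, A#)
  read y, top A: go to p, push A → (p, yzxzz, A#)
  read y, top A: go to p, push A → (p, zxzz, A#)
  read z, top A: go to r, push AA → (r, xzz, AA#)
  read x, top A: go to q, push ε → (q, zz, A#)
  ε-move, top A: go to r, push ε → (r, zz, #)
  read z, top #: go to p, push A# → (p, z, A#)
  read z, top A: go to r, push AA → (r, ε, AA#)
All input consumed; M is in state r.

r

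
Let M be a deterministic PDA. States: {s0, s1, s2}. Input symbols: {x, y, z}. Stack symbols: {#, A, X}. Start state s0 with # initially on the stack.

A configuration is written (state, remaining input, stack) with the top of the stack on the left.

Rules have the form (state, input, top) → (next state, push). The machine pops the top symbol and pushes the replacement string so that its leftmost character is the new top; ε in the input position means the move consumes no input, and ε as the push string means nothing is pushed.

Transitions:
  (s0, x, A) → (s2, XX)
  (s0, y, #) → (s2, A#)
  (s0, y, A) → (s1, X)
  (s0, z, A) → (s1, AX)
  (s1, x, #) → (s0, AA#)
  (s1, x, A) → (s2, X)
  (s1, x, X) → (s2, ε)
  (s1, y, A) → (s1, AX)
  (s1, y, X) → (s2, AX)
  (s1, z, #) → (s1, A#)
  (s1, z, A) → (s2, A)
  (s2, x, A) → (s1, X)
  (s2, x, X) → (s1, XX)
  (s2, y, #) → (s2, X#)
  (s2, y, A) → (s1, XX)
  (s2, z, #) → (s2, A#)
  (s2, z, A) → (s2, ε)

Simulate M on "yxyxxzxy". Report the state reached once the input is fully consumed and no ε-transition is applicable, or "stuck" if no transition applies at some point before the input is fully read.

(s0, yxyxxzxy, #) ⊢ (s2, xyxxzxy, A#) ⊢ (s1, yxxzxy, X#) ⊢ (s2, xxzxy, AX#) ⊢ (s1, xzxy, XX#) ⊢ (s2, zxy, X#)
No transition for (s2, z, top X); M blocks with input zxy remaining.

stuck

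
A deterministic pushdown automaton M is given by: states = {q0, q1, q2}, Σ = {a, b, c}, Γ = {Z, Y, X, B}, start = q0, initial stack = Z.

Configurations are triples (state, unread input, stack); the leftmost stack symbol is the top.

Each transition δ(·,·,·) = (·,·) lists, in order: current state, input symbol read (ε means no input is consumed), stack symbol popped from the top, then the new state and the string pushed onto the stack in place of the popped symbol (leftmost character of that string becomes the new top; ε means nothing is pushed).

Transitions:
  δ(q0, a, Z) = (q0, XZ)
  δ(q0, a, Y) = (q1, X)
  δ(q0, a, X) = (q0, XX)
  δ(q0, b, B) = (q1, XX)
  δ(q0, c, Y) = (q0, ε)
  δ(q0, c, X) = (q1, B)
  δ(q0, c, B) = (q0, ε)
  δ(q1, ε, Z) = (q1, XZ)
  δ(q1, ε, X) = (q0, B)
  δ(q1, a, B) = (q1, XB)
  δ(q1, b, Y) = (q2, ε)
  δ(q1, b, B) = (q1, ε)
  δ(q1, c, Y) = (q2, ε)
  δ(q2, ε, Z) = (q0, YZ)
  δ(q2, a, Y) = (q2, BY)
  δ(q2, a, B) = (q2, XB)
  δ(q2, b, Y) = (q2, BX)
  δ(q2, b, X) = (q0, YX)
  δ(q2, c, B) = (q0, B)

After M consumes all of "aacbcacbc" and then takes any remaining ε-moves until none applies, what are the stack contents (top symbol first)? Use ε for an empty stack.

Z

(q0, aacbcacbc, Z)
  read a, top Z: go to q0, push XZ → (q0, acbcacbc, XZ)
  read a, top X: go to q0, push XX → (q0, cbcacbc, XXZ)
  read c, top X: go to q1, push B → (q1, bcacbc, BXZ)
  read b, top B: go to q1, push ε → (q1, cacbc, XZ)
  ε-move, top X: go to q0, push B → (q0, cacbc, BZ)
  read c, top B: go to q0, push ε → (q0, acbc, Z)
  read a, top Z: go to q0, push XZ → (q0, cbc, XZ)
  read c, top X: go to q1, push B → (q1, bc, BZ)
  read b, top B: go to q1, push ε → (q1, c, Z)
  ε-move, top Z: go to q1, push XZ → (q1, c, XZ)
  ε-move, top X: go to q0, push B → (q0, c, BZ)
  read c, top B: go to q0, push ε → (q0, ε, Z)
All input consumed in state q0 with stack Z.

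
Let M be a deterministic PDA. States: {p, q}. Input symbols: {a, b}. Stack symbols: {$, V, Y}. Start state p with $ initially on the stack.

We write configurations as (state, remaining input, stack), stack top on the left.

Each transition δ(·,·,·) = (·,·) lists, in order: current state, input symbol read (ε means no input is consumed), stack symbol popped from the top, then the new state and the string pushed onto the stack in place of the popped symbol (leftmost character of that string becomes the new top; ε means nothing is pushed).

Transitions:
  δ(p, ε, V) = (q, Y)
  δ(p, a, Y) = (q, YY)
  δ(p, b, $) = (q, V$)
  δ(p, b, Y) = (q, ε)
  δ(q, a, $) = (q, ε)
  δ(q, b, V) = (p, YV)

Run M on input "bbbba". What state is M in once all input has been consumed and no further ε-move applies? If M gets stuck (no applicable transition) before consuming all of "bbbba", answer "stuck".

q

(p, bbbba, $)
  read b, top $: go to q, push V$ → (q, bbba, V$)
  read b, top V: go to p, push YV → (p, bba, YV$)
  read b, top Y: go to q, push ε → (q, ba, V$)
  read b, top V: go to p, push YV → (p, a, YV$)
  read a, top Y: go to q, push YY → (q, ε, YYV$)
All input consumed; M is in state q.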